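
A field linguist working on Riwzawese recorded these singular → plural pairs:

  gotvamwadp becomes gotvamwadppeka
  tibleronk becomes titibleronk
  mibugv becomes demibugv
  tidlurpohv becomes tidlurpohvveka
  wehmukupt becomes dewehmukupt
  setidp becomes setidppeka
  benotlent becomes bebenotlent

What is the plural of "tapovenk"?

tatapovenk

tidlurpohv and mibugv both end in -v yet inflect differently (tidlurpohvveka, demibugv), so the final letter is not what conditions the rule; the second-to-last letter is.
"tapovenk" has second-to-last letter 'n'. The stems whose second-to-last letter is 'n' (benotlent → bebenotlent, tibleronk → titibleronk) repeat the first consonant+vowel as a prefix.
So tapovenk → tatapovenk.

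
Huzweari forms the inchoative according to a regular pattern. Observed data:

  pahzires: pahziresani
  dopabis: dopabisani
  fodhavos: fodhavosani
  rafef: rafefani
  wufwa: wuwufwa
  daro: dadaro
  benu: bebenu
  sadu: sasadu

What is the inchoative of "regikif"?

regikifani

fodhavos and daro both have last vowel 'o' yet inflect differently (fodhavosani, dadaro), so the last vowel is not what conditions the rule; whether the stem ends in a vowel or a consonant is.
"regikif" ends in a consonant. The stems ending in a consonant (pahzires → pahziresani, dopabis → dopabisani, fodhavos → fodhavosani) add -ani.
So regikif → regikifani.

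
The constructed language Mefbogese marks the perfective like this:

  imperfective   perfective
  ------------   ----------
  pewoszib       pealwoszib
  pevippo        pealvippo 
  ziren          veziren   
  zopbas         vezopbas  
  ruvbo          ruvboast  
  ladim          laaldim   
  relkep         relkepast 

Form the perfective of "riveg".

pevippo and ruvbo both end in -o yet inflect differently (pealvippo, ruvboast), so the final letter is not what conditions the rule; the first letter is.
"riveg" begins with r-. The stems beginning with r- (relkep → relkepast, ruvbo → ruvboast) add -ast.
So riveg → rivegast.

rivegast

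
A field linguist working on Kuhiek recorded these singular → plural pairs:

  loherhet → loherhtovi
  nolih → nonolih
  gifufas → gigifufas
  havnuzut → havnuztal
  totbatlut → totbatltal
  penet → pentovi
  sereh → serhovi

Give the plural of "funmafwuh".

funmafwhal

havnuzut and penet both end in -t yet inflect differently (havnuztal, pentovi), so the final letter is not what conditions the rule; the last vowel is.
"funmafwuh" has last vowel 'u'. The stems whose last vowel is 'u' (havnuzut → havnuztal, totbatlut → totbatltal) delete the last vowel and add -al.
The other patterns: stems whose last vowel is 'e' delete the last vowel and add -ovi; stems whose last vowel is 'a' or 'i' repeat the first consonant+vowel as a prefix.
So funmafwuh → funmafwhal.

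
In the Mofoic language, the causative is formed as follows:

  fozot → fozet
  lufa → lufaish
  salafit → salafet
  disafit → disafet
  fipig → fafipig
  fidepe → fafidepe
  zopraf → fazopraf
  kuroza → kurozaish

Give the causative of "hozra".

hozraish

"hozra" ends in -a. The stems ending in -a (lufa → lufaish, kuroza → kurozaish) add -ish.
So hozra → hozraish.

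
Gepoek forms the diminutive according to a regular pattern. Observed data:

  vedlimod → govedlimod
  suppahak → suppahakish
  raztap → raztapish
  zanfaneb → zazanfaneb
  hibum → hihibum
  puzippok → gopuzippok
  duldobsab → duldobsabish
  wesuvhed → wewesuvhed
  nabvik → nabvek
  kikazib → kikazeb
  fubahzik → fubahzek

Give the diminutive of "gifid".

wesuvhed and vedlimod both end in -d yet inflect differently (wewesuvhed, govedlimod), so the final letter is not what conditions the rule; the last vowel is.
"gifid" has last vowel 'i'. The stems whose last vowel is 'i' (nabvik → nabvek, kikazib → kikazeb, fubahzik → fubahzek) change the last vowel to 'e'.
So gifid → gifed.

gifed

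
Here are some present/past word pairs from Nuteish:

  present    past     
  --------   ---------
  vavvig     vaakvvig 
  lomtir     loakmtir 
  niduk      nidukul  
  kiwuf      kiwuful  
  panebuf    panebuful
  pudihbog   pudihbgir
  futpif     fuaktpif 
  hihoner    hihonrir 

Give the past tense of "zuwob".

zuwbir

kiwuf and futpif both end in -f yet inflect differently (kiwuful, fuaktpif), so the final letter is not what conditions the rule; the last vowel is.
"zuwob" has last vowel 'o'. The one such stem in the data (pudihbog → pudihbgir) deletes the last vowel and adds -ir (as does hihoner), so the same rule applies.
The other patterns: stems whose last vowel is 'u' add -ul; stems whose last vowel is 'i' insert -ak- after the first vowel.
So zuwob → zuwbir.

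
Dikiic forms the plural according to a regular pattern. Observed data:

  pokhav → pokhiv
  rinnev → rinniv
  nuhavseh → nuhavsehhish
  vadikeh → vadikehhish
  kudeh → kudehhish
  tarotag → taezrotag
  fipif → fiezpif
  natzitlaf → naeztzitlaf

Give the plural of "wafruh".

rinnev and nuhavseh both have last vowel 'e' yet inflect differently (rinniv, nuhavsehhish), so the last vowel is not what conditions the rule; the final letter is.
"wafruh" ends in -h. The stems ending in -h (nuhavseh → nuhavsehhish, vadikeh → vadikehhish, kudeh → kudehhish) double the final consonant and add -ish.
So wafruh → wafruhhish.

wafruhhish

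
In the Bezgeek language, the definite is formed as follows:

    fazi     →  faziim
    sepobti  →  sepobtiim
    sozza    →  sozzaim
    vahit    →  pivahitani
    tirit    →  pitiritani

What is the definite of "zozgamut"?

pizozgamutani

vahit and sepobti both have last vowel 'i' yet inflect differently (pivahitani, sepobtiim), so the last vowel is not what conditions the rule; whether the stem ends in a vowel or a consonant is.
"zozgamut" ends in a consonant. The stems ending in a consonant (vahit → pivahitani, tirit → pitiritani) add pi- … -ani around the stem.
So zozgamut → pizozgamutani.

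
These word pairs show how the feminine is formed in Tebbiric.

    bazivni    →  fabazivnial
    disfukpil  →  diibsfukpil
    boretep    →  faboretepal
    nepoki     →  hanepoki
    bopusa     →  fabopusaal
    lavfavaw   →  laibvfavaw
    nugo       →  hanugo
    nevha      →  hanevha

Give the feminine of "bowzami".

fabowzamial

"bowzami" begins with b-. The stems beginning with b- (bopusa → fabopusaal, boretep → faboretepal, bazivni → fabazivnial) add fa- … -al around the stem.
The other patterns: stems beginning with n- add the prefix ha-; stems beginning with d- or l- insert -ib- after the first vowel.
So bowzami → fabowzamial.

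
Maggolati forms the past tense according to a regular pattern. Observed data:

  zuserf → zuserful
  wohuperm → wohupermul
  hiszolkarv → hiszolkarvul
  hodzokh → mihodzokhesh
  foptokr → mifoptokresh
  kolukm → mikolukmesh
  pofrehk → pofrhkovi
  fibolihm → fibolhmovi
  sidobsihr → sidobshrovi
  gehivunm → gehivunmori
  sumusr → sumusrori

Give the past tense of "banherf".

banherful

wohuperm and kolukm both end in -m yet inflect differently (wohupermul, mikolukmesh), so the final letter is not what conditions the rule; the second-to-last letter is.
"banherf" has second-to-last letter 'r'. The stems whose second-to-last letter is 'r' (zuserf → zuserful, wohuperm → wohupermul, hiszolkarv → hiszolkarvul) add -ul.
The other patterns: stems whose second-to-last letter is 'k' add mi- … -esh around the stem; stems whose second-to-last letter is 'h' delete the last vowel and add -ovi; stems whose second-to-last letter is 'n' or 's' add -ori.
So banherf → banherful.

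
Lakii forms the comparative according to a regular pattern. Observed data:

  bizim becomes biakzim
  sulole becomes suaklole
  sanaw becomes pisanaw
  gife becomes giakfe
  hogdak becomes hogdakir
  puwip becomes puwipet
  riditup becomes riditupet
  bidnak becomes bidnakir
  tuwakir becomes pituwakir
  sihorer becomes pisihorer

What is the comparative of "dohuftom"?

"dohuftom" ends in -m. The one such stem in the data (bizim → biakzim) inserts -ak- after the first vowel (as do gife, sulole), so the same rule applies.
The other patterns: stems ending in -k add -ir; stems ending in -p add -et; stems ending in -r or -w add the prefix pi-.
So dohuftom → doakhuftom.

doakhuftom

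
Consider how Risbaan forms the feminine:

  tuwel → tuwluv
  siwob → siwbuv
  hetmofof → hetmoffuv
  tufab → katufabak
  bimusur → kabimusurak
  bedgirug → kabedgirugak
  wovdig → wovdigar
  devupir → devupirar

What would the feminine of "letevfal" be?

"letevfal" has last vowel 'a'. The one such stem in the data (tufab → katufabak) adds ka- … -ak around the stem, so the same rule applies.
So letevfal → kaletevfalak.

kaletevfalak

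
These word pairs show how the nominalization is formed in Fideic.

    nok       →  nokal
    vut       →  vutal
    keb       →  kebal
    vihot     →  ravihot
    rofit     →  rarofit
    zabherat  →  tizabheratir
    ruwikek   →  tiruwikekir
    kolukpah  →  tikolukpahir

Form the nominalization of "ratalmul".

tiratalmulir

"ratalmul" has 3 vowels. The stems with 3 vowels (zabherat → tizabheratir, ruwikek → tiruwikekir, kolukpah → tikolukpahir) add ti- … -ir around the stem.
So ratalmul → tiratalmulir.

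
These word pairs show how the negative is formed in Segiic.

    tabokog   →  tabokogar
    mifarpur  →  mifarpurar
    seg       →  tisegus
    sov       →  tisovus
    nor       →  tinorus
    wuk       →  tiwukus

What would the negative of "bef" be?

tibefus

"bef" has 1 vowel. The stems with 1 vowel (sov → tisovus, wuk → tiwukus, nor → tinorus) add ti- … -us around the stem.
The other pattern: stems with 3 vowels add -ar.
So bef → tibefus.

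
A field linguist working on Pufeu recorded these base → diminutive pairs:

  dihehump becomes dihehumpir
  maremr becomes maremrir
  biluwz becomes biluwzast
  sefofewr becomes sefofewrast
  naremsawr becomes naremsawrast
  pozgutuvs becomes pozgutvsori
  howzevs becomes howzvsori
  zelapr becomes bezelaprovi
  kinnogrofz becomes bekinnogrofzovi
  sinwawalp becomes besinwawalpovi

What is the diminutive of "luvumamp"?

"luvumamp" has second-to-last letter 'm'. The stems whose second-to-last letter is 'm' (dihehump → dihehumpir, maremr → maremrir) add -ir.
The other patterns: stems whose second-to-last letter is 'w' add -ast; stems whose second-to-last letter is 'v' delete the last vowel and add -ori; stems whose second-to-last letter is 'f', 'l' or 'p' add be- … -ovi around the stem.
So luvumamp → luvumampir.

luvumampir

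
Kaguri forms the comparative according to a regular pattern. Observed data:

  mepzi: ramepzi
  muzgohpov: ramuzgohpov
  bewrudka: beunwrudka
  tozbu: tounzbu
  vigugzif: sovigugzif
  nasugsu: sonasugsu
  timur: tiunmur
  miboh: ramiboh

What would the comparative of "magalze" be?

tozbu and nasugsu both end in -u yet inflect differently (tounzbu, sonasugsu), so the final letter is not what conditions the rule; the first letter is.
"magalze" begins with m-. The stems beginning with m- (mepzi → ramepzi, muzgohpov → ramuzgohpov, miboh → ramiboh) add the prefix ra-.
The other patterns: stems beginning with b- or t- insert -un- after the first vowel; stems beginning with n- or v- add the prefix so-.
So magalze → ramagalze.

ramagalze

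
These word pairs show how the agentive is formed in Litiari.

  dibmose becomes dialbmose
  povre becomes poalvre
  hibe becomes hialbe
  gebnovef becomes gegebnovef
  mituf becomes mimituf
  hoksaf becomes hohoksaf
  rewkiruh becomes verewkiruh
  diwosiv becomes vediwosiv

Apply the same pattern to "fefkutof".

fefefkutof

"fefkutof" ends in -f. The stems ending in -f (gebnovef → gegebnovef, mituf → mimituf, hoksaf → hohoksaf) repeat the first consonant+vowel as a prefix.
The other patterns: stems ending in -e insert -al- after the first vowel; stems ending in -h or -v add the prefix ve-.
So fefkutof → fefefkutof.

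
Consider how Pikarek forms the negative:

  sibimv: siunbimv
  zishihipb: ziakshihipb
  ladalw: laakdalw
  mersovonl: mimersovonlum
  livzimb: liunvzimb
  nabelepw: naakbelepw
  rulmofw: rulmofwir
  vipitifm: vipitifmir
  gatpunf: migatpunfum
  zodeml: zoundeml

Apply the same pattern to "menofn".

menofnir

"menofn" has second-to-last letter 'f'. The stems whose second-to-last letter is 'f' (rulmofw → rulmofwir, vipitifm → vipitifmir) add -ir.
So menofn → menofnir.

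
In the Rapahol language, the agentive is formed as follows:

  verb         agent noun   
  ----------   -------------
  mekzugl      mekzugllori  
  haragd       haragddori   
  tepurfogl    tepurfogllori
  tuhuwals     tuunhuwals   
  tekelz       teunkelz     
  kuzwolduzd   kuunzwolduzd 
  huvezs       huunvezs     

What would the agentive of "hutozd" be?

huuntozd

haragd and kuzwolduzd both end in -d yet inflect differently (haragddori, kuunzwolduzd), so the final letter is not what conditions the rule; the second-to-last letter is.
"hutozd" has second-to-last letter 'z'. The stems whose second-to-last letter is 'z' (kuzwolduzd → kuunzwolduzd, huvezs → huunvezs) insert -un- after the first vowel.
The other pattern: stems whose second-to-last letter is 'g' double the final consonant and add -ori.
So hutozd → huuntozd.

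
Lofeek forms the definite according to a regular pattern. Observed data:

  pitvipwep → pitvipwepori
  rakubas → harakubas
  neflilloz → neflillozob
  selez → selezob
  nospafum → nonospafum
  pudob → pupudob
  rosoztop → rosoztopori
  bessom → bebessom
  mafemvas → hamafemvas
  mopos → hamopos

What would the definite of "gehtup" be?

neflilloz and mopos both have last vowel 'o' yet inflect differently (neflillozob, hamopos), so the last vowel is not what conditions the rule; the final letter is.
"gehtup" ends in -p. The stems ending in -p (pitvipwep → pitvipwepori, rosoztop → rosoztopori) add -ori.
The other patterns: stems ending in -z add -ob; stems ending in -s add the prefix ha-; stems ending in -b or -m repeat the first consonant+vowel as a prefix.
So gehtup → gehtupori.

gehtupori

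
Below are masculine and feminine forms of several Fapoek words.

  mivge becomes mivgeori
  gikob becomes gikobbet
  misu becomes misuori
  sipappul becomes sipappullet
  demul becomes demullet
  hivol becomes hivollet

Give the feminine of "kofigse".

"kofigse" ends in a vowel. The stems ending in a vowel (mivge → mivgeori, misu → misuori) add -ori.
So kofigse → kofigseori.

kofigseori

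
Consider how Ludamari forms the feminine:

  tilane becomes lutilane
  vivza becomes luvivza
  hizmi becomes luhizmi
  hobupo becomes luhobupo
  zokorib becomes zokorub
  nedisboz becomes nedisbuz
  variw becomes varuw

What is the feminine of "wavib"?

"wavib" ends in a consonant. The stems ending in a consonant (zokorib → zokorub, nedisboz → nedisbuz, variw → varuw) change the last vowel to 'u'.
The other pattern: stems ending in a vowel add the prefix lu-.
So wavib → wavub.

wavub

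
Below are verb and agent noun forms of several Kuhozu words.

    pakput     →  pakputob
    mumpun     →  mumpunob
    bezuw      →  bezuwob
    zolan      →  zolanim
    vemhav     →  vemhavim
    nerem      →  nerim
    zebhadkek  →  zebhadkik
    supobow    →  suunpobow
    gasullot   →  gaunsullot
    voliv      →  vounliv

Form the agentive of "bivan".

bivanim

mumpun and zolan both end in -n yet inflect differently (mumpunob, zolanim), so the final letter is not what conditions the rule; the last vowel is.
"bivan" has last vowel 'a'. The stems whose last vowel is 'a' (zolan → zolanim, vemhav → vemhavim) add -im.
So bivan → bivanim.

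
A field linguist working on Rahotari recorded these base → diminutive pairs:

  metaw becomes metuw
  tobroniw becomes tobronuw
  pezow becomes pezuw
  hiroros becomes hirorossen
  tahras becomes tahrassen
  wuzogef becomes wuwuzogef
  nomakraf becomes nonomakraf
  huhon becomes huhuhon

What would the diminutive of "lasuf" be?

pezow and hiroros both have last vowel 'o' yet inflect differently (pezuw, hirorossen), so the last vowel is not what conditions the rule; the final letter is.
"lasuf" ends in -f. The stems ending in -f (wuzogef → wuwuzogef, nomakraf → nonomakraf) repeat the first consonant+vowel as a prefix.
The other patterns: stems ending in -w change the last vowel to 'u'; stems ending in -s double the final consonant and add -en.
So lasuf → lalasuf.

lalasuf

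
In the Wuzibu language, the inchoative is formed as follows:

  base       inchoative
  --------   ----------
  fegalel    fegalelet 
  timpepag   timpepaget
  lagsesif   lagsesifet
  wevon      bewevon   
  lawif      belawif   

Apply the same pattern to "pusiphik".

lagsesif and lawif both end in -f yet inflect differently (lagsesifet, belawif), so the final letter is not what conditions the rule; the number of vowels is.
"pusiphik" has 3 vowels. The stems with 3 vowels (fegalel → fegalelet, timpepag → timpepaget, lagsesif → lagsesifet) add -et.
The other pattern: stems with 2 vowels add the prefix be-.
So pusiphik → pusiphiket.

pusiphiket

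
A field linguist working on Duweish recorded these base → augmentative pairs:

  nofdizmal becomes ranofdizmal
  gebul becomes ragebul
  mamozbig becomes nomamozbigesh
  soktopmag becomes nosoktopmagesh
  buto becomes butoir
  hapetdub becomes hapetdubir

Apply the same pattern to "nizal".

nofdizmal and soktopmag both have last vowel 'a' yet inflect differently (ranofdizmal, nosoktopmagesh), so the last vowel is not what conditions the rule; the final letter is.
"nizal" ends in -l. The stems ending in -l (nofdizmal → ranofdizmal, gebul → ragebul) add the prefix ra-.
The other patterns: stems ending in -g add no- … -esh around the stem; stems ending in -b or -o add -ir.
So nizal → ranizal.

ranizal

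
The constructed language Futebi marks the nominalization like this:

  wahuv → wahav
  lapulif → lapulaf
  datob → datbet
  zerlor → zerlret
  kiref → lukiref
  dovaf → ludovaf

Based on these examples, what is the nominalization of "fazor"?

lapulif and kiref both end in -f yet inflect differently (lapulaf, lukiref), so the final letter is not what conditions the rule; the last vowel is.
"fazor" has last vowel 'o'. The stems whose last vowel is 'o' (datob → datbet, zerlor → zerlret) delete the last vowel and add -et.
The other patterns: stems whose last vowel is 'i' or 'u' change the last vowel to 'a'; stems whose last vowel is 'a' or 'e' add the prefix lu-.
So fazor → fazret.

fazret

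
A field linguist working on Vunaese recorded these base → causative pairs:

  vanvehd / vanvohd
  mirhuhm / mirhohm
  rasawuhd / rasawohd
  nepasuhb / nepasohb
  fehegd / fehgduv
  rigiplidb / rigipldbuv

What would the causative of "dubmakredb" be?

"dubmakredb" has second-to-last letter 'd'. The one such stem in the data (rigiplidb → rigipldbuv) deletes the last vowel and adds -uv (as does fehegd), so the same rule applies.
The other pattern: stems whose second-to-last letter is 'h' change the last vowel to 'o'.
So dubmakredb → dubmakrdbuv.

dubmakrdbuv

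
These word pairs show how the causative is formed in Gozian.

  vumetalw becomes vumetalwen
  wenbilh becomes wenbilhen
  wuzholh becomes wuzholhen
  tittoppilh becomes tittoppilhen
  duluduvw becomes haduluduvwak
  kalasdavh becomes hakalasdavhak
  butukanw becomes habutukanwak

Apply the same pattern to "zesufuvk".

hazesufuvkak

"zesufuvk" has second-to-last letter 'v'. The stems whose second-to-last letter is 'v' (duluduvw → haduluduvwak, kalasdavh → hakalasdavhak) add ha- … -ak around the stem.
So zesufuvk → hazesufuvkak.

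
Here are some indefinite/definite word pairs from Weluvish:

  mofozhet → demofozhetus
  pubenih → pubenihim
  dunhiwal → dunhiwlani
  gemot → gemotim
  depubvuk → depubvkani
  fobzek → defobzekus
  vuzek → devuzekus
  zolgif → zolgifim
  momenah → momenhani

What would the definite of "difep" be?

dedifepus

"difep" has last vowel 'e'. The stems whose last vowel is 'e' (fobzek → defobzekus, mofozhet → demofozhetus, vuzek → devuzekus) add de- … -us around the stem.
The other patterns: stems whose last vowel is 'a' or 'u' delete the last vowel and add -ani; stems whose last vowel is 'i' or 'o' add -im.
So difep → dedifepus.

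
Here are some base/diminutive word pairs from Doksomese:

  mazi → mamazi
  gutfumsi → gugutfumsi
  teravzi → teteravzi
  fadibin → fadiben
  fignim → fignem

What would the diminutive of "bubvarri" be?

bububvarri

"bubvarri" ends in -i. The stems ending in -i (mazi → mamazi, gutfumsi → gugutfumsi, teravzi → teteravzi) repeat the first consonant+vowel as a prefix.
The other pattern: stems ending in -m or -n change the last vowel to 'e'.
So bubvarri → bububvarri.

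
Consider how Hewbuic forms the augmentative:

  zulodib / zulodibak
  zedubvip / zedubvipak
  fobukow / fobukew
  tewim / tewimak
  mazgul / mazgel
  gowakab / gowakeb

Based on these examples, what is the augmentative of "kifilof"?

zulodib and gowakab both end in -b yet inflect differently (zulodibak, gowakeb), so the final letter is not what conditions the rule; the last vowel is.
"kifilof" has last vowel 'o'. The one such stem in the data (fobukow → fobukew) changes the last vowel to 'e' (as do gowakab, mazgul), so the same rule applies.
The other pattern: stems whose last vowel is 'i' add -ak.
So kifilof → kifilef.

kifilef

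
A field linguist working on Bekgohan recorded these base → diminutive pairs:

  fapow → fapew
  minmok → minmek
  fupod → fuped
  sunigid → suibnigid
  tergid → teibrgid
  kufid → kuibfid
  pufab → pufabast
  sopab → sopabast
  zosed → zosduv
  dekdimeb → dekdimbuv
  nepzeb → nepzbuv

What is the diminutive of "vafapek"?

vafapkuv

fupod and sunigid both end in -d yet inflect differently (fuped, suibnigid), so the final letter is not what conditions the rule; the last vowel is.
"vafapek" has last vowel 'e'. The stems whose last vowel is 'e' (zosed → zosduv, dekdimeb → dekdimbuv, nepzeb → nepzbuv) delete the last vowel and add -uv.
The other patterns: stems whose last vowel is 'o' change the last vowel to 'e'; stems whose last vowel is 'i' insert -ib- after the first vowel; stems whose last vowel is 'a' add -ast.
So vafapek → vafapkuv.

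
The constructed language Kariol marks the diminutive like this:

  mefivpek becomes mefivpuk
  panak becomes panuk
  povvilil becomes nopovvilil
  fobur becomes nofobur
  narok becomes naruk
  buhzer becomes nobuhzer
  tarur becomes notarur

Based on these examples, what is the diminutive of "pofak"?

pofuk

"pofak" ends in -k. The stems ending in -k (panak → panuk, narok → naruk, mefivpek → mefivpuk) change the last vowel to 'u'.
The other pattern: stems ending in -l or -r add the prefix no-.
So pofak → pofuk.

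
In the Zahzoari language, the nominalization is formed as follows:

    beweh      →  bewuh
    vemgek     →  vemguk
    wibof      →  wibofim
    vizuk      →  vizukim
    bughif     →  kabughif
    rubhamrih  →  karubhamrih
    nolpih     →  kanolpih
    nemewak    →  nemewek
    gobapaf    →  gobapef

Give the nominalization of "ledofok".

ledofokim

"ledofok" has last vowel 'o'. The one such stem in the data (wibof → wibofim) adds -im, so the same rule applies.
So ledofok → ledofokim.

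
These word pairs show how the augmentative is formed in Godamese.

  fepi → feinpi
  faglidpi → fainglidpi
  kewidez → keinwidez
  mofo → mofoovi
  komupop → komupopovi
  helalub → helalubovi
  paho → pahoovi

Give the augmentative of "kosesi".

koinsesi

"kosesi" ends in -i. The stems ending in -i (fepi → feinpi, faglidpi → fainglidpi) insert -in- after the first vowel.
So kosesi → koinsesi.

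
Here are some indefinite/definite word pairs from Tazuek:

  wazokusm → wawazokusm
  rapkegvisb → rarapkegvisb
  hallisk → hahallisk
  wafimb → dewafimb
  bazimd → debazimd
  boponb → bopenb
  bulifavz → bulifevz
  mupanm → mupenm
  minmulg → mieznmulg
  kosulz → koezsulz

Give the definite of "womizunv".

womizenv

"womizunv" has second-to-last letter 'n'. The stems whose second-to-last letter is 'n' (boponb → bopenb, mupanm → mupenm) change the last vowel to 'e'.
The other patterns: stems whose second-to-last letter is 's' repeat the first consonant+vowel as a prefix; stems whose second-to-last letter is 'm' add the prefix de-; stems whose second-to-last letter is 'l' insert -ez- after the first vowel.
So womizunv → womizenv.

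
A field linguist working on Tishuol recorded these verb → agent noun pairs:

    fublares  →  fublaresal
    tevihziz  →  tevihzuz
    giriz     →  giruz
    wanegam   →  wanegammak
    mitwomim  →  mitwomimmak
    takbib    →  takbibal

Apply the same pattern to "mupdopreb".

mitwomim and giriz both have last vowel 'i' yet inflect differently (mitwomimmak, giruz), so the last vowel is not what conditions the rule; the final letter is.
"mupdopreb" ends in -b. The one such stem in the data (takbib → takbibal) adds -al, so the same rule applies.
The other patterns: stems ending in -m double the final consonant and add -ak; stems ending in -z change the last vowel to 'u'.
So mupdopreb → mupdoprebal.

mupdoprebal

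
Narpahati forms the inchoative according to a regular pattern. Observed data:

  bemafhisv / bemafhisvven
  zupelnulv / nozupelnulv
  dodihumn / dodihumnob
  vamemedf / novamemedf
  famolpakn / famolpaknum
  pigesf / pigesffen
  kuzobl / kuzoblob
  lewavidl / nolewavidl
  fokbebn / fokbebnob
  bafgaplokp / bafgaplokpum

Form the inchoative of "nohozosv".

pigesf and vamemedf both end in -f yet inflect differently (pigesffen, novamemedf), so the final letter is not what conditions the rule; the second-to-last letter is.
"nohozosv" has second-to-last letter 's'. The stems whose second-to-last letter is 's' (bemafhisv → bemafhisvven, pigesf → pigesffen) double the final consonant and add -en.
So nohozosv → nohozosvven.

nohozosvven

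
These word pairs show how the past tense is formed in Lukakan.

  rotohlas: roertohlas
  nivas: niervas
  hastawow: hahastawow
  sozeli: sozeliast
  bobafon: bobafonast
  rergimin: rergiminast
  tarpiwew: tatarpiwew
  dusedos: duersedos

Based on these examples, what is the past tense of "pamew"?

"pamew" ends in -w. The stems ending in -w (tarpiwew → tatarpiwew, hastawow → hahastawow) repeat the first consonant+vowel as a prefix.
So pamew → papamew.

papamew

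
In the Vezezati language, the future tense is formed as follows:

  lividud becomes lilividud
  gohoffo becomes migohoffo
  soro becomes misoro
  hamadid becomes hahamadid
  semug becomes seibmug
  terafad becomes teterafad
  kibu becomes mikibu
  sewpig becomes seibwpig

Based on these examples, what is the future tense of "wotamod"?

sewpig and hamadid both have last vowel 'i' yet inflect differently (seibwpig, hahamadid), so the last vowel is not what conditions the rule; the final letter is.
"wotamod" ends in -d. The stems ending in -d (terafad → teterafad, hamadid → hahamadid, lividud → lilividud) repeat the first consonant+vowel as a prefix.
The other patterns: stems ending in -g insert -ib- after the first vowel; stems ending in -o or -u add the prefix mi-.
So wotamod → wowotamod.

wowotamod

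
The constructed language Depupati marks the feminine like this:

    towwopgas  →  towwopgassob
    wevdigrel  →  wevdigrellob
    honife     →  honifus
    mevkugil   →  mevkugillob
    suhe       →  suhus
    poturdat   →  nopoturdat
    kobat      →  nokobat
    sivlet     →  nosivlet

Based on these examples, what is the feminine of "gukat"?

nogukat

"gukat" ends in -t. The stems ending in -t (poturdat → nopoturdat, sivlet → nosivlet, kobat → nokobat) add the prefix no-.
So gukat → nogukat.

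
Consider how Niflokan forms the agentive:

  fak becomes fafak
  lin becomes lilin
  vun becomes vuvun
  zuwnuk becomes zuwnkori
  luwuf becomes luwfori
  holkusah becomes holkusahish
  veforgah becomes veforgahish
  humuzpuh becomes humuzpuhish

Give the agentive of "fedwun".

fedwnori

fak and zuwnuk both end in -k yet inflect differently (fafak, zuwnkori), so the final letter is not what conditions the rule; the number of vowels is.
"fedwun" has 2 vowels. The stems with 2 vowels (zuwnuk → zuwnkori, luwuf → luwfori) delete the last vowel and add -ori.
So fedwun → fedwnori.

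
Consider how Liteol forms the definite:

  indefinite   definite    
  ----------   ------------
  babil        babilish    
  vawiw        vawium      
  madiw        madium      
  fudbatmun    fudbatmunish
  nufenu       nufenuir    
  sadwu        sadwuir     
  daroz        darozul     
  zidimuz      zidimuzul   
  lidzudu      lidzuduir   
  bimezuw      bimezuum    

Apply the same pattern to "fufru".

fufruir

zidimuz and bimezuw both have last vowel 'u' yet inflect differently (zidimuzul, bimezuum), so the last vowel is not what conditions the rule; the final letter is.
"fufru" ends in -u. The stems ending in -u (sadwu → sadwuir, lidzudu → lidzuduir, nufenu → nufenuir) add -ir.
The other patterns: stems ending in -z add -ul; stems ending in -w drop the final letter and add -um; stems ending in -l or -n add -ish.
So fufru → fufruir.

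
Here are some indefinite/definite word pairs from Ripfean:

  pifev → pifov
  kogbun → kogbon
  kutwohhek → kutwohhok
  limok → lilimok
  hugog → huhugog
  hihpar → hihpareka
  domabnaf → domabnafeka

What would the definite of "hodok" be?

hohodok

"hodok" has last vowel 'o'. The stems whose last vowel is 'o' (limok → lilimok, hugog → huhugog) repeat the first consonant+vowel as a prefix.
The other patterns: stems whose last vowel is 'e' or 'u' change the last vowel to 'o'; stems whose last vowel is 'a' add -eka.
So hodok → hohodok.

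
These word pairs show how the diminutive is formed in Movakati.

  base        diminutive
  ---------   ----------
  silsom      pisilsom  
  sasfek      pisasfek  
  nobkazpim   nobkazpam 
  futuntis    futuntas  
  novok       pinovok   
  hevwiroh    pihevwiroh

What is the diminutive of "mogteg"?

pimogteg

nobkazpim and silsom both end in -m yet inflect differently (nobkazpam, pisilsom), so the final letter is not what conditions the rule; the last vowel is.
"mogteg" has last vowel 'e'. The one such stem in the data (sasfek → pisasfek) adds the prefix pi-, so the same rule applies.
The other pattern: stems whose last vowel is 'i' change the last vowel to 'a'.
So mogteg → pimogteg.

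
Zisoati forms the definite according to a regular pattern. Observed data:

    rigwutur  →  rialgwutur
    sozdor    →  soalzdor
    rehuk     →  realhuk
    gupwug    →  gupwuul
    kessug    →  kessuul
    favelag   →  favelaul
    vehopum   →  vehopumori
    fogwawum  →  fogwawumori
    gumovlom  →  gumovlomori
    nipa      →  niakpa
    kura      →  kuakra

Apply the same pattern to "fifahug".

rigwutur and gupwug both have last vowel 'u' yet inflect differently (rialgwutur, gupwuul), so the last vowel is not what conditions the rule; the final letter is.
"fifahug" ends in -g. The stems ending in -g (gupwug → gupwuul, kessug → kessuul, favelag → favelaul) drop the final letter and add -ul.
The other patterns: stems ending in -k or -r insert -al- after the first vowel; stems ending in -m add -ori; stems ending in -a insert -ak- after the first vowel.
So fifahug → fifahuul.

fifahuul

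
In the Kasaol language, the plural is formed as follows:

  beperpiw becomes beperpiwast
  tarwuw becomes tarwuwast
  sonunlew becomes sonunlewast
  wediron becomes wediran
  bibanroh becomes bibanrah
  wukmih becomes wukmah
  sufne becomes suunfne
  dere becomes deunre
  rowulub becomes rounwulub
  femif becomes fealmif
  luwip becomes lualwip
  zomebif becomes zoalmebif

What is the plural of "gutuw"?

beperpiw and wukmih both have last vowel 'i' yet inflect differently (beperpiwast, wukmah), so the last vowel is not what conditions the rule; the final letter is.
"gutuw" ends in -w. The stems ending in -w (beperpiw → beperpiwast, tarwuw → tarwuwast, sonunlew → sonunlewast) add -ast.
So gutuw → gutuwast.

gutuwast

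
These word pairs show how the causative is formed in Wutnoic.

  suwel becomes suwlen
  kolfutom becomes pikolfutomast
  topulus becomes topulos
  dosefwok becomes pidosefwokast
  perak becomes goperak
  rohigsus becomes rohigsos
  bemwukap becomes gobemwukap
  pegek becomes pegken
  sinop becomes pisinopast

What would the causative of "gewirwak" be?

"gewirwak" has last vowel 'a'. The stems whose last vowel is 'a' (bemwukap → gobemwukap, perak → goperak) add the prefix go-.
So gewirwak → gogewirwak.

gogewirwak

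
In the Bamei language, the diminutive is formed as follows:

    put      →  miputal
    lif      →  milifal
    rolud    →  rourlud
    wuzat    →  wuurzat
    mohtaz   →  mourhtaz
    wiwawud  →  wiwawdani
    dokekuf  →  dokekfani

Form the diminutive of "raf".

mirafal

put and wuzat both end in -t yet inflect differently (miputal, wuurzat), so the final letter is not what conditions the rule; the number of vowels is.
"raf" has 1 vowel. The stems with 1 vowel (put → miputal, lif → milifal) add mi- … -al around the stem.
The other patterns: stems with 2 vowels insert -ur- after the first vowel; stems with 3 vowels delete the last vowel and add -ani.
So raf → mirafal.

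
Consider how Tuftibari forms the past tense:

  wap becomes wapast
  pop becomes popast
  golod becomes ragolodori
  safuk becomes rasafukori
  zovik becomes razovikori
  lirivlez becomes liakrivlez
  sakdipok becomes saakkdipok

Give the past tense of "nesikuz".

neaksikuz

safuk and sakdipok both end in -k yet inflect differently (rasafukori, saakkdipok), so the final letter is not what conditions the rule; the number of vowels is.
"nesikuz" has 3 vowels. The stems with 3 vowels (lirivlez → liakrivlez, sakdipok → saakkdipok) insert -ak- after the first vowel.
The other patterns: stems with 1 vowel add -ast; stems with 2 vowels add ra- … -ori around the stem.
So nesikuz → neaksikuz.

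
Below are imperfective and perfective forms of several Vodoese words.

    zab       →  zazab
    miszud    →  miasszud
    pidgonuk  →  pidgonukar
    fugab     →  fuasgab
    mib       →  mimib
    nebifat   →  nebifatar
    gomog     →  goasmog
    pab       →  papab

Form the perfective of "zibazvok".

zibazvokar

pab and fugab both end in -b yet inflect differently (papab, fuasgab), so the final letter is not what conditions the rule; the number of vowels is.
"zibazvok" has 3 vowels. The stems with 3 vowels (pidgonuk → pidgonukar, nebifat → nebifatar) add -ar.
The other patterns: stems with 1 vowel repeat the first consonant+vowel as a prefix; stems with 2 vowels insert -as- after the first vowel.
So zibazvok → zibazvokar.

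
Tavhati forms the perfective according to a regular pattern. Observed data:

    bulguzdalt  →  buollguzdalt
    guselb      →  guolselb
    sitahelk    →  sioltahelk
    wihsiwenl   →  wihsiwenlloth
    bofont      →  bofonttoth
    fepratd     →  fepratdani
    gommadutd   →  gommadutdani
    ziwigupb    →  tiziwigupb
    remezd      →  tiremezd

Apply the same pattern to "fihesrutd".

bulguzdalt and bofont both end in -t yet inflect differently (buollguzdalt, bofonttoth), so the final letter is not what conditions the rule; the second-to-last letter is.
"fihesrutd" has second-to-last letter 't'. The stems whose second-to-last letter is 't' (fepratd → fepratdani, gommadutd → gommadutdani) add -ani.
So fihesrutd → fihesrutdani.

fihesrutdani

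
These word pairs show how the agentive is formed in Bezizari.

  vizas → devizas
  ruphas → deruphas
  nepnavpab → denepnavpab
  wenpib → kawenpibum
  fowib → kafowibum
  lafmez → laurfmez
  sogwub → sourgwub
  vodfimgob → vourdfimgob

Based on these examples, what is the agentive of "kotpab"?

nepnavpab and wenpib both end in -b yet inflect differently (denepnavpab, kawenpibum), so the final letter is not what conditions the rule; the last vowel is.
"kotpab" has last vowel 'a'. The stems whose last vowel is 'a' (vizas → devizas, ruphas → deruphas, nepnavpab → denepnavpab) add the prefix de-.
The other patterns: stems whose last vowel is 'i' add ka- … -um around the stem; stems whose last vowel is 'e', 'o' or 'u' insert -ur- after the first vowel.
So kotpab → dekotpab.

dekotpab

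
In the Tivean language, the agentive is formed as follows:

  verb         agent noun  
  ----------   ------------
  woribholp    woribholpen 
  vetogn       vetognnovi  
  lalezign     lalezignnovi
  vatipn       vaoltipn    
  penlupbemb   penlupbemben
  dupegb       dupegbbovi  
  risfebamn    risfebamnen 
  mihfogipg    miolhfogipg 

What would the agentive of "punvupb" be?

puolnvupb

"punvupb" has second-to-last letter 'p'. The stems whose second-to-last letter is 'p' (mihfogipg → miolhfogipg, vatipn → vaoltipn) insert -ol- after the first vowel.
So punvupb → puolnvupb.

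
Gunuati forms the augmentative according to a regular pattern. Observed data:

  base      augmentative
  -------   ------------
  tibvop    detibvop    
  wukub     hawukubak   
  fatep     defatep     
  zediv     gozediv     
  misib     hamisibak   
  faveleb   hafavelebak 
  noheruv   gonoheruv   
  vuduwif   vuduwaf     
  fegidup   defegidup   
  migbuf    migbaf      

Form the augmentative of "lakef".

lakaf

"lakef" ends in -f. The stems ending in -f (migbuf → migbaf, vuduwif → vuduwaf) change the last vowel to 'a'.
The other patterns: stems ending in -b add ha- … -ak around the stem; stems ending in -p add the prefix de-; stems ending in -v add the prefix go-.
So lakef → lakaf.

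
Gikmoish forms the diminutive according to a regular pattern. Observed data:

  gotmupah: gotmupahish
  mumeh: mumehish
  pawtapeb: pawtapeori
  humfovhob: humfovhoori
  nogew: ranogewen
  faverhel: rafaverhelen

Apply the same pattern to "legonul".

mumeh and pawtapeb both have last vowel 'e' yet inflect differently (mumehish, pawtapeori), so the last vowel is not what conditions the rule; the final letter is.
"legonul" ends in -l. The one such stem in the data (faverhel → rafaverhelen) adds ra- … -en around the stem, so the same rule applies.
So legonul → ralegonulen.

ralegonulen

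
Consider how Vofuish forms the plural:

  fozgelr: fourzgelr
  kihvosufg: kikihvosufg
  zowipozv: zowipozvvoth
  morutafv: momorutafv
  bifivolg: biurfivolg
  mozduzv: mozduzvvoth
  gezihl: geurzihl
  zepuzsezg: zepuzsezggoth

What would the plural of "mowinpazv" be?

zowipozv and morutafv both end in -v yet inflect differently (zowipozvvoth, momorutafv), so the final letter is not what conditions the rule; the second-to-last letter is.
"mowinpazv" has second-to-last letter 'z'. The stems whose second-to-last letter is 'z' (zepuzsezg → zepuzsezggoth, zowipozv → zowipozvvoth, mozduzv → mozduzvvoth) double the final consonant and add -oth.
So mowinpazv → mowinpazvvoth.

mowinpazvvoth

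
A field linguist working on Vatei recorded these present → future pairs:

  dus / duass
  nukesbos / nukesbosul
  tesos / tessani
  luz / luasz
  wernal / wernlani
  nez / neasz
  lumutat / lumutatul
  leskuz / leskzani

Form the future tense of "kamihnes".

luz and leskuz both end in -z yet inflect differently (luasz, leskzani), so the final letter is not what conditions the rule; the number of vowels is.
"kamihnes" has 3 vowels. The stems with 3 vowels (lumutat → lumutatul, nukesbos → nukesbosul) add -ul.
The other patterns: stems with 1 vowel insert -as- after the first vowel; stems with 2 vowels delete the last vowel and add -ani.
So kamihnes → kamihnesul.

kamihnesul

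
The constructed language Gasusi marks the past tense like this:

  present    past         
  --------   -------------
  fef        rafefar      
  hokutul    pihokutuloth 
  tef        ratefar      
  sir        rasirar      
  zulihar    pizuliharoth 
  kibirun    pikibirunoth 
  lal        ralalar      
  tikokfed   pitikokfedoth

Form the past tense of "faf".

"faf" has 1 vowel. The stems with 1 vowel (fef → rafefar, sir → rasirar, tef → ratefar) add ra- … -ar around the stem.
The other pattern: stems with 3 vowels add pi- … -oth around the stem.
So faf → rafafar.

rafafar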